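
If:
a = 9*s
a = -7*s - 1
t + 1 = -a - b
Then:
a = -9/16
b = -t - 7/16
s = -1/16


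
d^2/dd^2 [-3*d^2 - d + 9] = -6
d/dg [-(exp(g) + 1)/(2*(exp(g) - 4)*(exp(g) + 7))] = (exp(2*g) + 2*exp(g) + 31)*exp(g)/(2*(exp(4*g) + 6*exp(3*g) - 47*exp(2*g) - 168*exp(g) + 784))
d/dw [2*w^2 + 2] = 4*w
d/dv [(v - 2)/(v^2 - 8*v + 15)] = (v^2 - 8*v - 2*(v - 4)*(v - 2) + 15)/(v^2 - 8*v + 15)^2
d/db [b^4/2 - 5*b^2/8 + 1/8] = b*(8*b^2 - 5)/4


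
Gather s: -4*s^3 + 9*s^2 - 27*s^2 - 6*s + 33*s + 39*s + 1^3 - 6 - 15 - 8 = -4*s^3 - 18*s^2 + 66*s - 28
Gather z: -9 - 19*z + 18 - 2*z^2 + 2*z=-2*z^2 - 17*z + 9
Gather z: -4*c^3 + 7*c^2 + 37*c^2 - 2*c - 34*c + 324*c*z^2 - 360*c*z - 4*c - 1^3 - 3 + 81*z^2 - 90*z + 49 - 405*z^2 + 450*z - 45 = -4*c^3 + 44*c^2 - 40*c + z^2*(324*c - 324) + z*(360 - 360*c)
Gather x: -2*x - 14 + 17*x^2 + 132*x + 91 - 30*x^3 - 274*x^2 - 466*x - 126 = -30*x^3 - 257*x^2 - 336*x - 49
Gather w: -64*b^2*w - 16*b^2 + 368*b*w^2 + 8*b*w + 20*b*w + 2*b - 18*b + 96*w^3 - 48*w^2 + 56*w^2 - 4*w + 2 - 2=-16*b^2 - 16*b + 96*w^3 + w^2*(368*b + 8) + w*(-64*b^2 + 28*b - 4)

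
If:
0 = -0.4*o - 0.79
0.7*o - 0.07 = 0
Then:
No Solution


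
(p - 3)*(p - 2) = p^2 - 5*p + 6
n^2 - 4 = (n - 2)*(n + 2)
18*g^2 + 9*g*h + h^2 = (3*g + h)*(6*g + h)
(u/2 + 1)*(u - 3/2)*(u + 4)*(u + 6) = u^4/2 + 21*u^3/4 + 13*u^2 - 9*u - 36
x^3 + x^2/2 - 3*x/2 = x*(x - 1)*(x + 3/2)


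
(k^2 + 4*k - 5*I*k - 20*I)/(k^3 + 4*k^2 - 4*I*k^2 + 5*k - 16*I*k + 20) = 1/(k + I)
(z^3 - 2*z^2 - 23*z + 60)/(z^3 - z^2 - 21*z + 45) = (z - 4)/(z - 3)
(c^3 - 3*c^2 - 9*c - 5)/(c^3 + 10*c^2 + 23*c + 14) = (c^2 - 4*c - 5)/(c^2 + 9*c + 14)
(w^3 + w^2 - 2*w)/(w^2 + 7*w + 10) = w*(w - 1)/(w + 5)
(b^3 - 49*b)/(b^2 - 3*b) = (b^2 - 49)/(b - 3)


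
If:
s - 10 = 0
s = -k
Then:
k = -10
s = 10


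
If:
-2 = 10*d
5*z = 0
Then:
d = -1/5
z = 0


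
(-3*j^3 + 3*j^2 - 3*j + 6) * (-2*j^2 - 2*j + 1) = 6*j^5 - 3*j^3 - 3*j^2 - 15*j + 6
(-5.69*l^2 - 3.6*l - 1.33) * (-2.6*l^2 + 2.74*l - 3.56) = 14.794*l^4 - 6.2306*l^3 + 13.8504*l^2 + 9.1718*l + 4.7348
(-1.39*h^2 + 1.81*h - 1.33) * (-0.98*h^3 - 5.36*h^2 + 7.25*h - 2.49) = 1.3622*h^5 + 5.6766*h^4 - 18.4757*h^3 + 23.7124*h^2 - 14.1494*h + 3.3117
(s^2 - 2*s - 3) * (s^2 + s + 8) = s^4 - s^3 + 3*s^2 - 19*s - 24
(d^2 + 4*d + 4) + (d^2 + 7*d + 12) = 2*d^2 + 11*d + 16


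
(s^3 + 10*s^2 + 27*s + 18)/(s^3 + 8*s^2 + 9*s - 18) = (s + 1)/(s - 1)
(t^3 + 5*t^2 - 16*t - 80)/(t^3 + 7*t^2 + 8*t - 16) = (t^2 + t - 20)/(t^2 + 3*t - 4)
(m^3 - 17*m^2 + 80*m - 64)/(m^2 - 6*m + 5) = (m^2 - 16*m + 64)/(m - 5)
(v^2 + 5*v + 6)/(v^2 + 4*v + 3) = (v + 2)/(v + 1)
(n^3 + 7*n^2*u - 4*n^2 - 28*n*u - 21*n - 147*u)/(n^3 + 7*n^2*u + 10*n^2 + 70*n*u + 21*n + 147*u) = (n - 7)/(n + 7)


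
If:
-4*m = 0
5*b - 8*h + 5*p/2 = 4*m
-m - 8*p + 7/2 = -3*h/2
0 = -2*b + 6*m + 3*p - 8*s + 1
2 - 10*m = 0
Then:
No Solution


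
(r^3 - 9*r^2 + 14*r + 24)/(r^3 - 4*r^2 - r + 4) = (r - 6)/(r - 1)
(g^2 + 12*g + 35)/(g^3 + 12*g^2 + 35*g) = 1/g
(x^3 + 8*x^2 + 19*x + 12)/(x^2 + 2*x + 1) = (x^2 + 7*x + 12)/(x + 1)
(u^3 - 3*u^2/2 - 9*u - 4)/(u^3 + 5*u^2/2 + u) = (u - 4)/u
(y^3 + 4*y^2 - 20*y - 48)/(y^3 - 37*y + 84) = (y^2 + 8*y + 12)/(y^2 + 4*y - 21)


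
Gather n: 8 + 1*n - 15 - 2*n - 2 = -n - 9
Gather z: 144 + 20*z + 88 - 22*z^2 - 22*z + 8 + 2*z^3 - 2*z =2*z^3 - 22*z^2 - 4*z + 240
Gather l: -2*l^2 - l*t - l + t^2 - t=-2*l^2 + l*(-t - 1) + t^2 - t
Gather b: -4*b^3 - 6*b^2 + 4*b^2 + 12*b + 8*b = -4*b^3 - 2*b^2 + 20*b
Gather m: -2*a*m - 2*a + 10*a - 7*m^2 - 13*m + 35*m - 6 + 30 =8*a - 7*m^2 + m*(22 - 2*a) + 24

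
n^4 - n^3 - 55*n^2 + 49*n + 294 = (n - 7)*(n - 3)*(n + 2)*(n + 7)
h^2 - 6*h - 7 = (h - 7)*(h + 1)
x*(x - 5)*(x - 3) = x^3 - 8*x^2 + 15*x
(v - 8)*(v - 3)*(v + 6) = v^3 - 5*v^2 - 42*v + 144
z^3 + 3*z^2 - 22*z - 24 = (z - 4)*(z + 1)*(z + 6)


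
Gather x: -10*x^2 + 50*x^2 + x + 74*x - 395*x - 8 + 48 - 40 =40*x^2 - 320*x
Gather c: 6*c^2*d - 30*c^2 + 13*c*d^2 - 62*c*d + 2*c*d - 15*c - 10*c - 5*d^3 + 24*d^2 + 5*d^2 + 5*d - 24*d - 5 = c^2*(6*d - 30) + c*(13*d^2 - 60*d - 25) - 5*d^3 + 29*d^2 - 19*d - 5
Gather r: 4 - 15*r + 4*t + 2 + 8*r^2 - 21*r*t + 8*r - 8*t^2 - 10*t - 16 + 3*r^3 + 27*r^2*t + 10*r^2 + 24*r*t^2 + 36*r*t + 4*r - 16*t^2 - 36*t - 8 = 3*r^3 + r^2*(27*t + 18) + r*(24*t^2 + 15*t - 3) - 24*t^2 - 42*t - 18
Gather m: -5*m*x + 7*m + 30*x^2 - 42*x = m*(7 - 5*x) + 30*x^2 - 42*x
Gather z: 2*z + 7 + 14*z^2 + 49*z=14*z^2 + 51*z + 7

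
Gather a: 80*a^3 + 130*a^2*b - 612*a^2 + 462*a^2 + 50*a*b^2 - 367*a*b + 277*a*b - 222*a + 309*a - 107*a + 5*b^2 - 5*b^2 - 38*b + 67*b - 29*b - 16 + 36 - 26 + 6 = 80*a^3 + a^2*(130*b - 150) + a*(50*b^2 - 90*b - 20)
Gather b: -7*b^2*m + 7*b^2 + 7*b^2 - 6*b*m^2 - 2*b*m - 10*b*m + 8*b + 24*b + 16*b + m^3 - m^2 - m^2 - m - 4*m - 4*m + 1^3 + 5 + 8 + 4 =b^2*(14 - 7*m) + b*(-6*m^2 - 12*m + 48) + m^3 - 2*m^2 - 9*m + 18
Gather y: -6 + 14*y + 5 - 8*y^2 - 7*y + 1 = -8*y^2 + 7*y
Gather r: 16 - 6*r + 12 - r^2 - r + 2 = -r^2 - 7*r + 30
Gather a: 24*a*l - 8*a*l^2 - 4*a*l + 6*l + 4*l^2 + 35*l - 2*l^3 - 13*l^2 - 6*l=a*(-8*l^2 + 20*l) - 2*l^3 - 9*l^2 + 35*l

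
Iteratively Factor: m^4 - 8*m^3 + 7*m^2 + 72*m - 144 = (m + 3)*(m^3 - 11*m^2 + 40*m - 48) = (m - 4)*(m + 3)*(m^2 - 7*m + 12) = (m - 4)*(m - 3)*(m + 3)*(m - 4)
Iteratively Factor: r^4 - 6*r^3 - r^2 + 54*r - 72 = (r - 4)*(r^3 - 2*r^2 - 9*r + 18) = (r - 4)*(r + 3)*(r^2 - 5*r + 6) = (r - 4)*(r - 3)*(r + 3)*(r - 2)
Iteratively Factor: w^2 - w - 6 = (w - 3)*(w + 2)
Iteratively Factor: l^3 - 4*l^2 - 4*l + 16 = (l - 4)*(l^2 - 4) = (l - 4)*(l + 2)*(l - 2)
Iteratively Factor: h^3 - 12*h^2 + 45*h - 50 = (h - 5)*(h^2 - 7*h + 10) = (h - 5)^2*(h - 2)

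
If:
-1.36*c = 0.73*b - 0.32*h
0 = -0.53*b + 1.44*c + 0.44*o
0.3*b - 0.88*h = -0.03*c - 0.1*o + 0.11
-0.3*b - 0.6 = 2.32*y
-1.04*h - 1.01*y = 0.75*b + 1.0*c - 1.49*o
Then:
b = -0.19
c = 0.05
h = -0.23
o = -0.38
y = -0.23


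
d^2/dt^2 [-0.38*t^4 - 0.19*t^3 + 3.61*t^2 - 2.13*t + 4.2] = -4.56*t^2 - 1.14*t + 7.22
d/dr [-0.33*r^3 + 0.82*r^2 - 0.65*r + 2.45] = -0.99*r^2 + 1.64*r - 0.65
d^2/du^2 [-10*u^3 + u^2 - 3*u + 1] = 2 - 60*u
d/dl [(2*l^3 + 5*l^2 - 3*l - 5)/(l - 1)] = (4*l^3 - l^2 - 10*l + 8)/(l^2 - 2*l + 1)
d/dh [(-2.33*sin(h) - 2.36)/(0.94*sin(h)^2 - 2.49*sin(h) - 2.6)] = (2.1902*sin(h)^2 + 4.4368*sin(h) + 0.1816)*cos(h)/(0.8836*sin(h)^4 - 4.6812*sin(h)^3 + 1.3121*sin(h)^2 + 12.948*sin(h) + 6.76)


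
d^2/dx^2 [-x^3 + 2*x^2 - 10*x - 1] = 4 - 6*x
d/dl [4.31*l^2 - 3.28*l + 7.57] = 8.62*l - 3.28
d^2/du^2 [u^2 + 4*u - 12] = 2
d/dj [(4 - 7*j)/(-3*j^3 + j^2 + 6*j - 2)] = (21*j^3 - 7*j^2 - 42*j + (7*j - 4)*(-9*j^2 + 2*j + 6) + 14)/(3*j^3 - j^2 - 6*j + 2)^2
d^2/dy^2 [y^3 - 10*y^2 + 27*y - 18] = 6*y - 20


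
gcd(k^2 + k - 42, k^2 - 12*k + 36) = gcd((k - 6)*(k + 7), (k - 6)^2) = k - 6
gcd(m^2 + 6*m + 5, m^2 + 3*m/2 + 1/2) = m + 1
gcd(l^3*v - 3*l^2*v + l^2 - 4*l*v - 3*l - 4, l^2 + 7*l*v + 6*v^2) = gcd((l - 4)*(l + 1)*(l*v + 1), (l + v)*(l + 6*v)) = 1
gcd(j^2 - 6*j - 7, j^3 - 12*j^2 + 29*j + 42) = j^2 - 6*j - 7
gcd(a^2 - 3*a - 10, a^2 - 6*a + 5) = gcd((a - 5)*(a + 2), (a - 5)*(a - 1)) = a - 5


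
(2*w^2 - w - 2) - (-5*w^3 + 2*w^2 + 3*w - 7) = 5*w^3 - 4*w + 5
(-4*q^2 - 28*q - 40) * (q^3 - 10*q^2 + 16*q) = -4*q^5 + 12*q^4 + 176*q^3 - 48*q^2 - 640*q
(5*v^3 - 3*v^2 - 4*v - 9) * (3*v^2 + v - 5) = 15*v^5 - 4*v^4 - 40*v^3 - 16*v^2 + 11*v + 45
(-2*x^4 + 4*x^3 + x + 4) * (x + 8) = -2*x^5 - 12*x^4 + 32*x^3 + x^2 + 12*x + 32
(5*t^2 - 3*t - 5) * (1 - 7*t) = -35*t^3 + 26*t^2 + 32*t - 5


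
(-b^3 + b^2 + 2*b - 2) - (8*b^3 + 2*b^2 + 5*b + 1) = -9*b^3 - b^2 - 3*b - 3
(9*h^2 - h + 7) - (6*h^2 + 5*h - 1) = 3*h^2 - 6*h + 8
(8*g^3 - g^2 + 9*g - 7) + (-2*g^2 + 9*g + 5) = 8*g^3 - 3*g^2 + 18*g - 2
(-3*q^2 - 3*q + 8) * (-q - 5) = 3*q^3 + 18*q^2 + 7*q - 40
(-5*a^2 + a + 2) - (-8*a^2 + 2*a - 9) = 3*a^2 - a + 11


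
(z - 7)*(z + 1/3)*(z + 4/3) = z^3 - 16*z^2/3 - 101*z/9 - 28/9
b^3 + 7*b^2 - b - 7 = (b - 1)*(b + 1)*(b + 7)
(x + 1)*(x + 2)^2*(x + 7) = x^4 + 12*x^3 + 43*x^2 + 60*x + 28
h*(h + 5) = h^2 + 5*h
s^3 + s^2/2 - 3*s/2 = s*(s - 1)*(s + 3/2)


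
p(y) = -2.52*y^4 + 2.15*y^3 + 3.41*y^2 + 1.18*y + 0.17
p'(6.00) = -1902.98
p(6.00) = -2671.51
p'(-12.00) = 18266.38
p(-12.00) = -55492.87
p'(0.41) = 4.37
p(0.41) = 1.30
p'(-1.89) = 79.38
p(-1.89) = -36.55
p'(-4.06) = 754.40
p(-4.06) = -777.00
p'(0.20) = 2.72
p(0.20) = 0.56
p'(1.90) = -31.72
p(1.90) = -3.37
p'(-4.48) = 1006.43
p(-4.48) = -1145.10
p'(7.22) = -3407.13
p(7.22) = -5852.14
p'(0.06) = 1.61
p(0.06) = 0.25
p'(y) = -10.08*y^3 + 6.45*y^2 + 6.82*y + 1.18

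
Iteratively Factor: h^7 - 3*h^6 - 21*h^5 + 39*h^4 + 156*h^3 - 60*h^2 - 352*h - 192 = (h + 2)*(h^6 - 5*h^5 - 11*h^4 + 61*h^3 + 34*h^2 - 128*h - 96) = (h + 1)*(h + 2)*(h^5 - 6*h^4 - 5*h^3 + 66*h^2 - 32*h - 96) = (h + 1)*(h + 2)*(h + 3)*(h^4 - 9*h^3 + 22*h^2 - 32) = (h - 4)*(h + 1)*(h + 2)*(h + 3)*(h^3 - 5*h^2 + 2*h + 8) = (h - 4)*(h - 2)*(h + 1)*(h + 2)*(h + 3)*(h^2 - 3*h - 4) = (h - 4)*(h - 2)*(h + 1)^2*(h + 2)*(h + 3)*(h - 4)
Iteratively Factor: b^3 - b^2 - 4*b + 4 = (b - 2)*(b^2 + b - 2) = (b - 2)*(b - 1)*(b + 2)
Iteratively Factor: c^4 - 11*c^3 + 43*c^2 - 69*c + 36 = (c - 4)*(c^3 - 7*c^2 + 15*c - 9) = (c - 4)*(c - 3)*(c^2 - 4*c + 3) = (c - 4)*(c - 3)^2*(c - 1)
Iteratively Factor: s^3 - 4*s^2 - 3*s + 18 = (s - 3)*(s^2 - s - 6) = (s - 3)^2*(s + 2)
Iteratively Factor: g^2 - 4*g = (g - 4)*(g)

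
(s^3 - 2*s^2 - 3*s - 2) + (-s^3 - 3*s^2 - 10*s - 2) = -5*s^2 - 13*s - 4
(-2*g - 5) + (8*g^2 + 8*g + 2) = 8*g^2 + 6*g - 3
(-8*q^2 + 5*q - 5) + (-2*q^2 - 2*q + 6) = -10*q^2 + 3*q + 1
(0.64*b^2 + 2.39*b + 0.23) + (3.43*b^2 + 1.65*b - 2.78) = 4.07*b^2 + 4.04*b - 2.55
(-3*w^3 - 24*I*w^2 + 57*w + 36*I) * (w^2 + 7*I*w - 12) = -3*w^5 - 45*I*w^4 + 261*w^3 + 723*I*w^2 - 936*w - 432*I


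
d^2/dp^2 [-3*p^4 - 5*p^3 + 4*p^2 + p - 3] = -36*p^2 - 30*p + 8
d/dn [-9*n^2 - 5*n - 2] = -18*n - 5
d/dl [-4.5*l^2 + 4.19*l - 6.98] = 4.19 - 9.0*l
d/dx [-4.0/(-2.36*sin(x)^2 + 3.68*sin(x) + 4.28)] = (14.72 - 18.88*sin(x))*cos(x)/(-2.36*sin(x)^2 + 3.68*sin(x) + 4.28)^2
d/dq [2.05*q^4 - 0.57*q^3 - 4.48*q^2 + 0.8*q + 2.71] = 8.2*q^3 - 1.71*q^2 - 8.96*q + 0.8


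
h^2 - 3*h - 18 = (h - 6)*(h + 3)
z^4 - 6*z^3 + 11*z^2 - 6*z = z*(z - 3)*(z - 2)*(z - 1)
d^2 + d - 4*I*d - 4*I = (d + 1)*(d - 4*I)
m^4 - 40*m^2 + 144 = (m - 6)*(m - 2)*(m + 2)*(m + 6)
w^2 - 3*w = w*(w - 3)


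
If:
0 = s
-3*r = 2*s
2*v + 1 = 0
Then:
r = 0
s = 0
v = -1/2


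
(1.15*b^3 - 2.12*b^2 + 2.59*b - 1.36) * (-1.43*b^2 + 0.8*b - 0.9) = -1.6445*b^5 + 3.9516*b^4 - 6.4347*b^3 + 5.9248*b^2 - 3.419*b + 1.224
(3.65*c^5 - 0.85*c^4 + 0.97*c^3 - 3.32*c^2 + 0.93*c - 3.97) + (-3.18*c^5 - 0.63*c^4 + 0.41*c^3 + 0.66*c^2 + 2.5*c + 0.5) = 0.47*c^5 - 1.48*c^4 + 1.38*c^3 - 2.66*c^2 + 3.43*c - 3.47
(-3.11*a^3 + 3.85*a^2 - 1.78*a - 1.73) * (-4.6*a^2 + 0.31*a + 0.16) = 14.306*a^5 - 18.6741*a^4 + 8.8839*a^3 + 8.0222*a^2 - 0.8211*a - 0.2768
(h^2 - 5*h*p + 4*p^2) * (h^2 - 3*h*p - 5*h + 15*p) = h^4 - 8*h^3*p - 5*h^3 + 19*h^2*p^2 + 40*h^2*p - 12*h*p^3 - 95*h*p^2 + 60*p^3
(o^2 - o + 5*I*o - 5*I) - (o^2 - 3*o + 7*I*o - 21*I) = 2*o - 2*I*o + 16*I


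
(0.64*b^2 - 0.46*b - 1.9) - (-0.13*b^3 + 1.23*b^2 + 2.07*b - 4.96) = 0.13*b^3 - 0.59*b^2 - 2.53*b + 3.06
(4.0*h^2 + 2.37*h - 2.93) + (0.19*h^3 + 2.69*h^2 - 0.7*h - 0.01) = 0.19*h^3 + 6.69*h^2 + 1.67*h - 2.94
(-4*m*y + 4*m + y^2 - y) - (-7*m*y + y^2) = 3*m*y + 4*m - y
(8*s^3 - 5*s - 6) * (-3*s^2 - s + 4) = -24*s^5 - 8*s^4 + 47*s^3 + 23*s^2 - 14*s - 24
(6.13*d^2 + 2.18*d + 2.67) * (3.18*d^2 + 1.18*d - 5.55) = 19.4934*d^4 + 14.1658*d^3 - 22.9585*d^2 - 8.9484*d - 14.8185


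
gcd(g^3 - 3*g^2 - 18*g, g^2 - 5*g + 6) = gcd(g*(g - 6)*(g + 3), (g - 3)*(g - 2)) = 1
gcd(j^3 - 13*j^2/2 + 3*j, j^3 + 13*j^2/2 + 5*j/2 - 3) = j - 1/2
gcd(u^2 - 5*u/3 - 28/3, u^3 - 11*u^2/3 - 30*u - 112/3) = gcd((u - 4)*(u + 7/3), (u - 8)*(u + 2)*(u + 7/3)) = u + 7/3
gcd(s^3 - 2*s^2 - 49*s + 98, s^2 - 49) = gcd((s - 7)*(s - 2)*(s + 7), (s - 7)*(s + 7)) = s^2 - 49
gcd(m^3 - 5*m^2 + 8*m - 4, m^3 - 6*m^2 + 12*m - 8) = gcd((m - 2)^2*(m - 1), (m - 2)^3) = m^2 - 4*m + 4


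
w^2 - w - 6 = (w - 3)*(w + 2)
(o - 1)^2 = o^2 - 2*o + 1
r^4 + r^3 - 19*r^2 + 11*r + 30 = (r - 3)*(r - 2)*(r + 1)*(r + 5)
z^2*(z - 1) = z^3 - z^2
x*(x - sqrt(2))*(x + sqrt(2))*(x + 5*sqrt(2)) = x^4 + 5*sqrt(2)*x^3 - 2*x^2 - 10*sqrt(2)*x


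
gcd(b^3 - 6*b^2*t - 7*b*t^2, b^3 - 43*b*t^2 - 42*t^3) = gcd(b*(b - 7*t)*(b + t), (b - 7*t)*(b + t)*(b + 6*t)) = -b^2 + 6*b*t + 7*t^2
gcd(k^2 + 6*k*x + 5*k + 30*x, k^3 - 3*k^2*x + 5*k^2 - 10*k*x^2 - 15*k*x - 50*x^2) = k + 5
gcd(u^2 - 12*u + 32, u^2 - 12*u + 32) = u^2 - 12*u + 32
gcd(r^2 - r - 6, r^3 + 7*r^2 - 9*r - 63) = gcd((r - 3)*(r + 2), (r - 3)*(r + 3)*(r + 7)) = r - 3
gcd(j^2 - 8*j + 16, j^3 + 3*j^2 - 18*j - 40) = j - 4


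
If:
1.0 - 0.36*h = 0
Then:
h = 2.78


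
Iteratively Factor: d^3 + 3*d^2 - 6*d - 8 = (d - 2)*(d^2 + 5*d + 4) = (d - 2)*(d + 4)*(d + 1)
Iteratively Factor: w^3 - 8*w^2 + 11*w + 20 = (w - 4)*(w^2 - 4*w - 5) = (w - 4)*(w + 1)*(w - 5)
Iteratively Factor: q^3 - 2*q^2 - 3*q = (q + 1)*(q^2 - 3*q) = q*(q + 1)*(q - 3)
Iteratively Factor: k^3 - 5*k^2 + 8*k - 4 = (k - 2)*(k^2 - 3*k + 2) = (k - 2)*(k - 1)*(k - 2)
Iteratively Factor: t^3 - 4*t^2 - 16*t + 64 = (t + 4)*(t^2 - 8*t + 16) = (t - 4)*(t + 4)*(t - 4)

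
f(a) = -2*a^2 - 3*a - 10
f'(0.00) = -3.00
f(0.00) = -10.00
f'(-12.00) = 45.00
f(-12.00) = -262.00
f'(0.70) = -5.80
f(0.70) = -13.08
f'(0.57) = -5.28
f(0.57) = -12.36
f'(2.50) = -13.00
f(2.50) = -30.00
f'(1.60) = -9.40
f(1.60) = -19.92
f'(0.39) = -4.56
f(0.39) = -11.47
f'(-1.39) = 2.56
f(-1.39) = -9.69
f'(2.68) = -13.72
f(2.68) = -32.40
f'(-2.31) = 6.24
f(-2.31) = -13.74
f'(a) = -4*a - 3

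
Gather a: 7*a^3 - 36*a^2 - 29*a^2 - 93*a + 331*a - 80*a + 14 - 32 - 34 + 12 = 7*a^3 - 65*a^2 + 158*a - 40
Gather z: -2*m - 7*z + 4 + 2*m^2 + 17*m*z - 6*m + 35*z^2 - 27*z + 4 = 2*m^2 - 8*m + 35*z^2 + z*(17*m - 34) + 8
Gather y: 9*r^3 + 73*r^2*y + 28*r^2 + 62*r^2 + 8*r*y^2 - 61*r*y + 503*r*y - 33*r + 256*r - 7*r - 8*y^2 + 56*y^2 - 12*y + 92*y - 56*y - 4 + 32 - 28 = 9*r^3 + 90*r^2 + 216*r + y^2*(8*r + 48) + y*(73*r^2 + 442*r + 24)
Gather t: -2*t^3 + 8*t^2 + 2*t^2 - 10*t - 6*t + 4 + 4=-2*t^3 + 10*t^2 - 16*t + 8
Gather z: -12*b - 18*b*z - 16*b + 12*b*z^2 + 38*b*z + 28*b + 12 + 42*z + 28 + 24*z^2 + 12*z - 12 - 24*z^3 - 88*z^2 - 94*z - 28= -24*z^3 + z^2*(12*b - 64) + z*(20*b - 40)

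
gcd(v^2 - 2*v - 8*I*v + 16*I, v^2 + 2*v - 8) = v - 2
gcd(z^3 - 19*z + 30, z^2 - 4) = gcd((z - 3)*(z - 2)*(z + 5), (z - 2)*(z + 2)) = z - 2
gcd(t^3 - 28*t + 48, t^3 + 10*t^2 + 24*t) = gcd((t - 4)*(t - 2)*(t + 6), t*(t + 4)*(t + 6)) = t + 6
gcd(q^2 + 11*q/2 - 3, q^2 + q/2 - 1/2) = q - 1/2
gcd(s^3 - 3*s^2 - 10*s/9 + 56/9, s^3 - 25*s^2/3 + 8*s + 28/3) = s - 2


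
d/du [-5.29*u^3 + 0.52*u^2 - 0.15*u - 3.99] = -15.87*u^2 + 1.04*u - 0.15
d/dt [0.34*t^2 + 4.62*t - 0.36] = 0.68*t + 4.62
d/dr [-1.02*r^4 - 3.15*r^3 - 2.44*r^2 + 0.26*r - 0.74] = -4.08*r^3 - 9.45*r^2 - 4.88*r + 0.26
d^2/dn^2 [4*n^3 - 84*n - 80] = 24*n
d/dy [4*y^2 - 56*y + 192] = 8*y - 56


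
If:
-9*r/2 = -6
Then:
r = 4/3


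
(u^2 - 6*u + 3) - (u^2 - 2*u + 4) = -4*u - 1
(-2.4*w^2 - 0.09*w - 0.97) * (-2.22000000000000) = 5.328*w^2 + 0.1998*w + 2.1534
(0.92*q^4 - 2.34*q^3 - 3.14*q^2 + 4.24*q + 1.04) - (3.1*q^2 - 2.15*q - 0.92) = 0.92*q^4 - 2.34*q^3 - 6.24*q^2 + 6.39*q + 1.96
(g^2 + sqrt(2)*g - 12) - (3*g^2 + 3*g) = -2*g^2 - 3*g + sqrt(2)*g - 12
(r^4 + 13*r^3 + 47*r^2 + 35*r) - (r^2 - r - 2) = r^4 + 13*r^3 + 46*r^2 + 36*r + 2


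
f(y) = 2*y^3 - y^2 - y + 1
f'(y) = 6*y^2 - 2*y - 1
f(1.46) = 3.63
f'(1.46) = 8.87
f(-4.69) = -222.63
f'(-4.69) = 140.36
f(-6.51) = -586.66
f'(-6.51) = 266.30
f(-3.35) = -82.06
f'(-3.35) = 73.04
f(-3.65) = -105.93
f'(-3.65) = 86.24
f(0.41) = 0.56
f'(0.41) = -0.81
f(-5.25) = -310.72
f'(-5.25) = 174.88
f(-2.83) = -49.51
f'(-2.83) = 52.71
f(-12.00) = -3587.00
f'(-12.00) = 887.00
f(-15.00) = -6959.00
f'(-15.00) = 1379.00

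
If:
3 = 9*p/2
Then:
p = 2/3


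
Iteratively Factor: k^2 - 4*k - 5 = (k - 5)*(k + 1)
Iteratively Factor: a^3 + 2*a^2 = (a)*(a^2 + 2*a) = a^2*(a + 2)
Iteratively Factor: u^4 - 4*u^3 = (u)*(u^3 - 4*u^2) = u^2*(u^2 - 4*u) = u^2*(u - 4)*(u)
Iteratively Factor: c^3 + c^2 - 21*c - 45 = (c - 5)*(c^2 + 6*c + 9) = (c - 5)*(c + 3)*(c + 3)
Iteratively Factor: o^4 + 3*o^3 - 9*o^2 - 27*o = (o + 3)*(o^3 - 9*o) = (o - 3)*(o + 3)*(o^2 + 3*o) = (o - 3)*(o + 3)^2*(o)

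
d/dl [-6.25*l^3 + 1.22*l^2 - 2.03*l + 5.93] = -18.75*l^2 + 2.44*l - 2.03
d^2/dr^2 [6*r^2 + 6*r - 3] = 12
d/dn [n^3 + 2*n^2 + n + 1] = 3*n^2 + 4*n + 1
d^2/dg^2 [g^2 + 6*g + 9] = 2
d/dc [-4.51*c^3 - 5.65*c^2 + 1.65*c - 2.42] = -13.53*c^2 - 11.3*c + 1.65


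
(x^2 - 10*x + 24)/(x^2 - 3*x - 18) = (x - 4)/(x + 3)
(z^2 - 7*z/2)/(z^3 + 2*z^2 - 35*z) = (z - 7/2)/(z^2 + 2*z - 35)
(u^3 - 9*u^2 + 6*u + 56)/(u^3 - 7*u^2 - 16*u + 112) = (u + 2)/(u + 4)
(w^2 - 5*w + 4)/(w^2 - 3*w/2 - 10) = 2*(w - 1)/(2*w + 5)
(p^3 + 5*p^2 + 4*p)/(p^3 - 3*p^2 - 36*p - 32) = p/(p - 8)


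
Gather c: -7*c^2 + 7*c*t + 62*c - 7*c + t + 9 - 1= -7*c^2 + c*(7*t + 55) + t + 8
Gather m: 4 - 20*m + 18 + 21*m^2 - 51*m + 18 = 21*m^2 - 71*m + 40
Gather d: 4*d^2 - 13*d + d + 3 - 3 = 4*d^2 - 12*d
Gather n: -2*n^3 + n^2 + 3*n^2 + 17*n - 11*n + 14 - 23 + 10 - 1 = -2*n^3 + 4*n^2 + 6*n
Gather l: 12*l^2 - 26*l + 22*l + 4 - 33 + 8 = 12*l^2 - 4*l - 21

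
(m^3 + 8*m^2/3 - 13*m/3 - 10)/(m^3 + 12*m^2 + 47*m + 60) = (3*m^2 - m - 10)/(3*(m^2 + 9*m + 20))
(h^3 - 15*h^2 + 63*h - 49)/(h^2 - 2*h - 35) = (h^2 - 8*h + 7)/(h + 5)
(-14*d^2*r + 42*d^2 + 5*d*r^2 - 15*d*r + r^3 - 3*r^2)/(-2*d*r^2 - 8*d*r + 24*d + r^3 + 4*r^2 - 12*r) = (7*d*r - 21*d + r^2 - 3*r)/(r^2 + 4*r - 12)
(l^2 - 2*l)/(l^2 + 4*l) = (l - 2)/(l + 4)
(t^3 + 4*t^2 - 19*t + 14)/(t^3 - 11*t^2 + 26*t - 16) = (t + 7)/(t - 8)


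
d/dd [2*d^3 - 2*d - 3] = 6*d^2 - 2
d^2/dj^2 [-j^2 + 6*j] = -2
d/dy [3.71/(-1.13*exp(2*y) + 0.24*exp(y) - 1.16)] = (8.3846*exp(y) - 0.8904)*exp(y)/(1.13*exp(2*y) - 0.24*exp(y) + 1.16)^2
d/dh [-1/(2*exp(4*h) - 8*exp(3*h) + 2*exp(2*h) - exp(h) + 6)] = (8*exp(3*h) - 24*exp(2*h) + 4*exp(h) - 1)*exp(h)/(2*exp(4*h) - 8*exp(3*h) + 2*exp(2*h) - exp(h) + 6)^2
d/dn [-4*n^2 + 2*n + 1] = 2 - 8*n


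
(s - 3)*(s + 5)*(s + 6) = s^3 + 8*s^2 - 3*s - 90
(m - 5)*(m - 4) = m^2 - 9*m + 20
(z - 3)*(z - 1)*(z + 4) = z^3 - 13*z + 12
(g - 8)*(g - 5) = g^2 - 13*g + 40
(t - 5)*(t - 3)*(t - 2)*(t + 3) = t^4 - 7*t^3 + t^2 + 63*t - 90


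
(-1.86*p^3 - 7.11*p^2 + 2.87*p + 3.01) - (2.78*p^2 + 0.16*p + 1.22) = -1.86*p^3 - 9.89*p^2 + 2.71*p + 1.79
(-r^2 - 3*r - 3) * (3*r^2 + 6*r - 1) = -3*r^4 - 15*r^3 - 26*r^2 - 15*r + 3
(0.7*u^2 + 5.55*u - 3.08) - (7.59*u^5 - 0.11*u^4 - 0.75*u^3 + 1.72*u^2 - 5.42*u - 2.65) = -7.59*u^5 + 0.11*u^4 + 0.75*u^3 - 1.02*u^2 + 10.97*u - 0.43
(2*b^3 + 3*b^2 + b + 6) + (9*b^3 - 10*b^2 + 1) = 11*b^3 - 7*b^2 + b + 7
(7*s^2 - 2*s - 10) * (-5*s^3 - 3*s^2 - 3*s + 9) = -35*s^5 - 11*s^4 + 35*s^3 + 99*s^2 + 12*s - 90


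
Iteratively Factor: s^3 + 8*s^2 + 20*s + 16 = (s + 4)*(s^2 + 4*s + 4) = (s + 2)*(s + 4)*(s + 2)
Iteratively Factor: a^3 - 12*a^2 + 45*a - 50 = (a - 5)*(a^2 - 7*a + 10) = (a - 5)^2*(a - 2)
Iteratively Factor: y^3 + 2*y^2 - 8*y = (y + 4)*(y^2 - 2*y) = y*(y + 4)*(y - 2)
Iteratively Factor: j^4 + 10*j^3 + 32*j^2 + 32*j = (j)*(j^3 + 10*j^2 + 32*j + 32) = j*(j + 4)*(j^2 + 6*j + 8) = j*(j + 2)*(j + 4)*(j + 4)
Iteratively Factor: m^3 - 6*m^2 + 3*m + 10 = (m + 1)*(m^2 - 7*m + 10) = (m - 5)*(m + 1)*(m - 2)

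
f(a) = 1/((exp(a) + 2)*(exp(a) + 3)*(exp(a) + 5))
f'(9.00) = 0.00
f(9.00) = 0.00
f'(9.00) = 0.00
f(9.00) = 0.00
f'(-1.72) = -0.00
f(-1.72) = 0.03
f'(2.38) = -0.00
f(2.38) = 0.00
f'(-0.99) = -0.01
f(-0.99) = 0.02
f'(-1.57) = -0.01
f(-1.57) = 0.03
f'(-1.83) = -0.00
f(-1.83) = 0.03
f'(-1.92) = -0.00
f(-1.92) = 0.03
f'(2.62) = -0.00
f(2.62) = 0.00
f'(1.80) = -0.00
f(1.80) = 0.00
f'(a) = -exp(a)/((exp(a) + 2)*(exp(a) + 3)*(exp(a) + 5)^2) - exp(a)/((exp(a) + 2)*(exp(a) + 3)^2*(exp(a) + 5)) - exp(a)/((exp(a) + 2)^2*(exp(a) + 3)*(exp(a) + 5)) = (-(exp(a) + 2)*(exp(a) + 3) - (exp(a) + 2)*(exp(a) + 5) - (exp(a) + 3)*(exp(a) + 5))*exp(a)/((exp(a) + 2)^2*(exp(a) + 3)^2*(exp(a) + 5)^2)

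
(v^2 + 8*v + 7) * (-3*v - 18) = -3*v^3 - 42*v^2 - 165*v - 126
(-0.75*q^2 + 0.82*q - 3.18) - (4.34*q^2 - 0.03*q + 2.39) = -5.09*q^2 + 0.85*q - 5.57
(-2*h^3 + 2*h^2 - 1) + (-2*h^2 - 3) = -2*h^3 - 4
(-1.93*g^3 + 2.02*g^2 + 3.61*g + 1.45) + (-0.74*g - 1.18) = -1.93*g^3 + 2.02*g^2 + 2.87*g + 0.27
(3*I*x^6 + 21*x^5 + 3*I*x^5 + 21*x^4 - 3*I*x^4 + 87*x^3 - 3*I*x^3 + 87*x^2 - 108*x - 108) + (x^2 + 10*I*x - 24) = 3*I*x^6 + 21*x^5 + 3*I*x^5 + 21*x^4 - 3*I*x^4 + 87*x^3 - 3*I*x^3 + 88*x^2 - 108*x + 10*I*x - 132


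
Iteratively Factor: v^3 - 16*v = (v - 4)*(v^2 + 4*v) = v*(v - 4)*(v + 4)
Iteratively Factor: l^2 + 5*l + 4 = (l + 1)*(l + 4)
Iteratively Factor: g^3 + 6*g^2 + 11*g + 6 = (g + 3)*(g^2 + 3*g + 2) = (g + 2)*(g + 3)*(g + 1)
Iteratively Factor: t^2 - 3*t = (t - 3)*(t)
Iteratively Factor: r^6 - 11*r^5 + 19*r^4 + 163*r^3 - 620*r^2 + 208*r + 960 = (r - 4)*(r^5 - 7*r^4 - 9*r^3 + 127*r^2 - 112*r - 240) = (r - 4)*(r + 1)*(r^4 - 8*r^3 - r^2 + 128*r - 240) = (r - 4)*(r + 1)*(r + 4)*(r^3 - 12*r^2 + 47*r - 60) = (r - 4)^2*(r + 1)*(r + 4)*(r^2 - 8*r + 15) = (r - 5)*(r - 4)^2*(r + 1)*(r + 4)*(r - 3)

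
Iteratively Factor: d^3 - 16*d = (d - 4)*(d^2 + 4*d) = (d - 4)*(d + 4)*(d)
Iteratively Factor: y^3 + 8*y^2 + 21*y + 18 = (y + 2)*(y^2 + 6*y + 9) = (y + 2)*(y + 3)*(y + 3)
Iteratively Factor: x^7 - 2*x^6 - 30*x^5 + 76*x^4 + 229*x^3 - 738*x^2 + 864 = (x + 1)*(x^6 - 3*x^5 - 27*x^4 + 103*x^3 + 126*x^2 - 864*x + 864) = (x - 3)*(x + 1)*(x^5 - 27*x^3 + 22*x^2 + 192*x - 288) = (x - 3)*(x - 2)*(x + 1)*(x^4 + 2*x^3 - 23*x^2 - 24*x + 144) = (x - 3)*(x - 2)*(x + 1)*(x + 4)*(x^3 - 2*x^2 - 15*x + 36) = (x - 3)^2*(x - 2)*(x + 1)*(x + 4)*(x^2 + x - 12) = (x - 3)^2*(x - 2)*(x + 1)*(x + 4)^2*(x - 3)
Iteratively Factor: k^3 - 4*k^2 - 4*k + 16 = (k - 4)*(k^2 - 4) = (k - 4)*(k + 2)*(k - 2)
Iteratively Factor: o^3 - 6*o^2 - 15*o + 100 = (o + 4)*(o^2 - 10*o + 25) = (o - 5)*(o + 4)*(o - 5)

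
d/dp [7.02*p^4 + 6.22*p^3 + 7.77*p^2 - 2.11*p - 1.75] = 28.08*p^3 + 18.66*p^2 + 15.54*p - 2.11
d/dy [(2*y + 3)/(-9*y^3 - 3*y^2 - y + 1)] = (-18*y^3 - 6*y^2 - 2*y + (2*y + 3)*(27*y^2 + 6*y + 1) + 2)/(9*y^3 + 3*y^2 + y - 1)^2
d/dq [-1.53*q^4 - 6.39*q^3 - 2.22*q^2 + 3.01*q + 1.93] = -6.12*q^3 - 19.17*q^2 - 4.44*q + 3.01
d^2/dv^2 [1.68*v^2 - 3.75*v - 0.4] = 3.36000000000000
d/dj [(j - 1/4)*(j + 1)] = 2*j + 3/4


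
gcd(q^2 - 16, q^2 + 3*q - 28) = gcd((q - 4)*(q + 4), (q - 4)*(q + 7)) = q - 4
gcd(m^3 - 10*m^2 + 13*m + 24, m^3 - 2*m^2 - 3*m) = m^2 - 2*m - 3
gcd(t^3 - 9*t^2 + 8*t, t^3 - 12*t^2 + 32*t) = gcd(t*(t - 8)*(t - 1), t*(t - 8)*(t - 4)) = t^2 - 8*t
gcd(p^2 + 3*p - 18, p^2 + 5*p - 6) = p + 6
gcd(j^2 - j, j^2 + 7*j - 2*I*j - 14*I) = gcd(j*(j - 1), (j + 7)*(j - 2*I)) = 1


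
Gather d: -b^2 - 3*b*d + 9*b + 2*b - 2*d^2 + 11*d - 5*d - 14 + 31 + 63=-b^2 + 11*b - 2*d^2 + d*(6 - 3*b) + 80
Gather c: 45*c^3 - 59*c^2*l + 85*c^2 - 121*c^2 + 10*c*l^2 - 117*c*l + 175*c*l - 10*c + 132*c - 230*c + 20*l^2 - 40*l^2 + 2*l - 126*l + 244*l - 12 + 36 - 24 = 45*c^3 + c^2*(-59*l - 36) + c*(10*l^2 + 58*l - 108) - 20*l^2 + 120*l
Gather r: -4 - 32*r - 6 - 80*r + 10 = -112*r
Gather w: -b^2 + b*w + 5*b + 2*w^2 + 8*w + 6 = -b^2 + 5*b + 2*w^2 + w*(b + 8) + 6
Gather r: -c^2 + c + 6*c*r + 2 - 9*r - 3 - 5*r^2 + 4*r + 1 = -c^2 + c - 5*r^2 + r*(6*c - 5)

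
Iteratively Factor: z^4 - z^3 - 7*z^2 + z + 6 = (z - 3)*(z^3 + 2*z^2 - z - 2) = (z - 3)*(z + 1)*(z^2 + z - 2) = (z - 3)*(z + 1)*(z + 2)*(z - 1)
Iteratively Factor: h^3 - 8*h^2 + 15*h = (h - 5)*(h^2 - 3*h) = h*(h - 5)*(h - 3)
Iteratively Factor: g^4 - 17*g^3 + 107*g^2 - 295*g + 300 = (g - 4)*(g^3 - 13*g^2 + 55*g - 75) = (g - 4)*(g - 3)*(g^2 - 10*g + 25) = (g - 5)*(g - 4)*(g - 3)*(g - 5)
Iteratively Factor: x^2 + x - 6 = (x - 2)*(x + 3)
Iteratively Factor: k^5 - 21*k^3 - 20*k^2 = (k + 4)*(k^4 - 4*k^3 - 5*k^2) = k*(k + 4)*(k^3 - 4*k^2 - 5*k) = k*(k - 5)*(k + 4)*(k^2 + k) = k^2*(k - 5)*(k + 4)*(k + 1)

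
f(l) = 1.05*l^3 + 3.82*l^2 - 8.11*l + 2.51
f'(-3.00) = -2.68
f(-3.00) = 32.87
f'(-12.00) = 353.81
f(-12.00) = -1164.49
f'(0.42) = -4.35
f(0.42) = -0.14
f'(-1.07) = -12.68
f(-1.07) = 14.27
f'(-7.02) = 93.49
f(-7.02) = -115.55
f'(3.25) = 49.99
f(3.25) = 52.55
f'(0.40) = -4.55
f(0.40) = -0.06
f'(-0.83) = -12.28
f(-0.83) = 11.27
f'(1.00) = 2.68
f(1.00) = -0.73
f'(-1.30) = -12.72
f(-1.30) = 17.20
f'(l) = 3.15*l^2 + 7.64*l - 8.11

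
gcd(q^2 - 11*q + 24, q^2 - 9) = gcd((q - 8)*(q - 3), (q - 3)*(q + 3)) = q - 3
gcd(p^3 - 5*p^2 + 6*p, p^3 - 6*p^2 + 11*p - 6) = p^2 - 5*p + 6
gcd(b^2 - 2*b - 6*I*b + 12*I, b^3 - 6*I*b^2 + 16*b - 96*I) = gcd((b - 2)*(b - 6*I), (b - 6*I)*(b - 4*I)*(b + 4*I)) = b - 6*I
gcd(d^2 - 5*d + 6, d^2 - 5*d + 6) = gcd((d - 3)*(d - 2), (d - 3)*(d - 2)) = d^2 - 5*d + 6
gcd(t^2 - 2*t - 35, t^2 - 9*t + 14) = t - 7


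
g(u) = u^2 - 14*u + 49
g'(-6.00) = -26.00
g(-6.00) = 169.00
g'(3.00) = -8.00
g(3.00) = 16.00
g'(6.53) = -0.94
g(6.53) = 0.22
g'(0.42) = -13.16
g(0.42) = 43.30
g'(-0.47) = -14.94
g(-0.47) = 55.80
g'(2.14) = -9.72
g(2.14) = 23.62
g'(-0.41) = -14.82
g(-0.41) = 54.91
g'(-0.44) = -14.88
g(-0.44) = 55.35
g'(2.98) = -8.04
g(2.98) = 16.16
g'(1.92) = -10.16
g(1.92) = 25.81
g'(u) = 2*u - 14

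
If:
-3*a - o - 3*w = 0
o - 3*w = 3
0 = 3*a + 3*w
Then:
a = 1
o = 0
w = -1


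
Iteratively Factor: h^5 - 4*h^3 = (h - 2)*(h^4 + 2*h^3) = (h - 2)*(h + 2)*(h^3) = h*(h - 2)*(h + 2)*(h^2) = h^2*(h - 2)*(h + 2)*(h)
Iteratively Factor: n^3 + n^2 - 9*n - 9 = (n - 3)*(n^2 + 4*n + 3) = (n - 3)*(n + 1)*(n + 3)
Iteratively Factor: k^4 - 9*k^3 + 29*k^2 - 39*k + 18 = (k - 1)*(k^3 - 8*k^2 + 21*k - 18) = (k - 2)*(k - 1)*(k^2 - 6*k + 9) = (k - 3)*(k - 2)*(k - 1)*(k - 3)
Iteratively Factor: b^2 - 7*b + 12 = (b - 3)*(b - 4)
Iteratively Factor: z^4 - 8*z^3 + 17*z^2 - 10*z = (z - 2)*(z^3 - 6*z^2 + 5*z) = (z - 2)*(z - 1)*(z^2 - 5*z) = (z - 5)*(z - 2)*(z - 1)*(z)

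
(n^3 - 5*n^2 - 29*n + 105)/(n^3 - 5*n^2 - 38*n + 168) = (n^2 + 2*n - 15)/(n^2 + 2*n - 24)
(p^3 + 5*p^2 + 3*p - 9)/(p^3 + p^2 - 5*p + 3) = (p + 3)/(p - 1)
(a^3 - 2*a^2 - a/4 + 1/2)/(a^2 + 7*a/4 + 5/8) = 2*(2*a^2 - 5*a + 2)/(4*a + 5)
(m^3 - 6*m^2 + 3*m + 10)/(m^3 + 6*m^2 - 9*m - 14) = (m - 5)/(m + 7)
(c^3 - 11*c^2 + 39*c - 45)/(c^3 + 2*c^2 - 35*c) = (c^2 - 6*c + 9)/(c*(c + 7))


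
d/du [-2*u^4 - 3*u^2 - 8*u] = -8*u^3 - 6*u - 8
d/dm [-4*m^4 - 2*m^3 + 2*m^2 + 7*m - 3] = -16*m^3 - 6*m^2 + 4*m + 7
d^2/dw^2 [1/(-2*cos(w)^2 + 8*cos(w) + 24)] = (-4*sin(w)^4 + 66*sin(w)^2 + 33*cos(w) + 3*cos(3*w) - 6)/(2*(sin(w)^2 + 4*cos(w) + 11)^3)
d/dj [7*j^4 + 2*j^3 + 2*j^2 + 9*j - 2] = 28*j^3 + 6*j^2 + 4*j + 9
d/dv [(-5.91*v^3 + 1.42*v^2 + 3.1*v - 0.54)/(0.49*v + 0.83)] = (-5.7918*v^3 - 14.0201*v^2 + 2.3572*v + 2.8376)/(0.2401*v^2 + 0.8134*v + 0.6889)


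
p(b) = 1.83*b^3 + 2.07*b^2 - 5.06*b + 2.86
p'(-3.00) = 31.93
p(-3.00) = -12.74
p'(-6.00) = 167.74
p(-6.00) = -287.54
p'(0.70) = 0.53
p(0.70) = 0.96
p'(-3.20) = 37.91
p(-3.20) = -19.72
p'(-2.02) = 8.98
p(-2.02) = 6.44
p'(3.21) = 64.80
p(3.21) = 68.48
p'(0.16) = -4.26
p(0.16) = 2.11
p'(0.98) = 4.27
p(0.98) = 1.61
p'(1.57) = 14.97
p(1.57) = 7.10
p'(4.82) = 142.44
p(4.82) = 231.49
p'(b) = 5.49*b^2 + 4.14*b - 5.06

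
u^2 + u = u*(u + 1)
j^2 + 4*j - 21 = (j - 3)*(j + 7)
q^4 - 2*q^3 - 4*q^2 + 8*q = q*(q - 2)^2*(q + 2)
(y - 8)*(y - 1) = y^2 - 9*y + 8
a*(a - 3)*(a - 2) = a^3 - 5*a^2 + 6*a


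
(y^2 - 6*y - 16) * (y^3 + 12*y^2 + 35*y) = y^5 + 6*y^4 - 53*y^3 - 402*y^2 - 560*y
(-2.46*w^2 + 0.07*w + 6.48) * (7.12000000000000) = -17.5152*w^2 + 0.4984*w + 46.1376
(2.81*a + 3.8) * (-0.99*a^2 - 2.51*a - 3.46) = -2.7819*a^3 - 10.8151*a^2 - 19.2606*a - 13.148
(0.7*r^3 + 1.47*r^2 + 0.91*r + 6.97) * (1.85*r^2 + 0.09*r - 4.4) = 1.295*r^5 + 2.7825*r^4 - 1.2642*r^3 + 6.5084*r^2 - 3.3767*r - 30.668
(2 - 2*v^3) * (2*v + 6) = -4*v^4 - 12*v^3 + 4*v + 12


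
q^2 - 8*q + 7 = (q - 7)*(q - 1)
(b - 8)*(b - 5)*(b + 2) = b^3 - 11*b^2 + 14*b + 80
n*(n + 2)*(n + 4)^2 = n^4 + 10*n^3 + 32*n^2 + 32*n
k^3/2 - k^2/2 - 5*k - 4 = (k/2 + 1/2)*(k - 4)*(k + 2)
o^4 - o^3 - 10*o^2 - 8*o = o*(o - 4)*(o + 1)*(o + 2)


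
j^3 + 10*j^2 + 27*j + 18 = (j + 1)*(j + 3)*(j + 6)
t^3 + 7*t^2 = t^2*(t + 7)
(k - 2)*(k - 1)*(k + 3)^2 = k^4 + 3*k^3 - 7*k^2 - 15*k + 18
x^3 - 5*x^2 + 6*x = x*(x - 3)*(x - 2)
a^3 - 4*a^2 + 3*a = a*(a - 3)*(a - 1)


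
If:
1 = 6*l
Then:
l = 1/6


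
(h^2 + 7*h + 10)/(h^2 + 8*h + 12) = (h + 5)/(h + 6)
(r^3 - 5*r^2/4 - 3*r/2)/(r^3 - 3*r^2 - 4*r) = (-4*r^2 + 5*r + 6)/(4*(-r^2 + 3*r + 4))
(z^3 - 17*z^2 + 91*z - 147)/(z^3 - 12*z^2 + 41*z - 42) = (z - 7)/(z - 2)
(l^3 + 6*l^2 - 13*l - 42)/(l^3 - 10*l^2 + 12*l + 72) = (l^2 + 4*l - 21)/(l^2 - 12*l + 36)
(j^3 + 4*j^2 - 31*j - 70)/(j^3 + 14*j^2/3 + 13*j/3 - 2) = 3*(j^2 + 2*j - 35)/(3*j^2 + 8*j - 3)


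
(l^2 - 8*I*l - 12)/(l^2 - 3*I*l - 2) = (l - 6*I)/(l - I)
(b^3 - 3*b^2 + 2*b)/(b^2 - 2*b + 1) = b*(b - 2)/(b - 1)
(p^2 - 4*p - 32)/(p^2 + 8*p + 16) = (p - 8)/(p + 4)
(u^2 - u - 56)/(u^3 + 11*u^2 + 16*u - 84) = (u - 8)/(u^2 + 4*u - 12)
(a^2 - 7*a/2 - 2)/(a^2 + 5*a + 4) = (a^2 - 7*a/2 - 2)/(a^2 + 5*a + 4)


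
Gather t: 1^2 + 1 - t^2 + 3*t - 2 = -t^2 + 3*t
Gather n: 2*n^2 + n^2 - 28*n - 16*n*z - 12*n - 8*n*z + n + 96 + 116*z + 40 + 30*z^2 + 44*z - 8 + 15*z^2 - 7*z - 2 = 3*n^2 + n*(-24*z - 39) + 45*z^2 + 153*z + 126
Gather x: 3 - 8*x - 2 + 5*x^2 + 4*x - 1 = 5*x^2 - 4*x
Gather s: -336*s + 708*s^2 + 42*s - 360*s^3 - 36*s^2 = -360*s^3 + 672*s^2 - 294*s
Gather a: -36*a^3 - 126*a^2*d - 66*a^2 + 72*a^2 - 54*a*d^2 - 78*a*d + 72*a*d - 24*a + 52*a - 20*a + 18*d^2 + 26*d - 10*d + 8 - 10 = -36*a^3 + a^2*(6 - 126*d) + a*(-54*d^2 - 6*d + 8) + 18*d^2 + 16*d - 2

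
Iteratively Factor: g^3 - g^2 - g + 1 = (g - 1)*(g^2 - 1) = (g - 1)^2*(g + 1)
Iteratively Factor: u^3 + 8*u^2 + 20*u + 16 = (u + 4)*(u^2 + 4*u + 4) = (u + 2)*(u + 4)*(u + 2)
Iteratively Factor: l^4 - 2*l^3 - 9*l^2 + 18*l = (l - 2)*(l^3 - 9*l) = l*(l - 2)*(l^2 - 9) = l*(l - 2)*(l + 3)*(l - 3)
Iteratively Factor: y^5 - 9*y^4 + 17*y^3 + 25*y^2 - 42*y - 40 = (y - 5)*(y^4 - 4*y^3 - 3*y^2 + 10*y + 8) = (y - 5)*(y - 4)*(y^3 - 3*y - 2) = (y - 5)*(y - 4)*(y + 1)*(y^2 - y - 2) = (y - 5)*(y - 4)*(y - 2)*(y + 1)*(y + 1)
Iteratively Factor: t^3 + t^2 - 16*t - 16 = (t - 4)*(t^2 + 5*t + 4) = (t - 4)*(t + 4)*(t + 1)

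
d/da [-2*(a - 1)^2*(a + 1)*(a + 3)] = -8*a^3 - 12*a^2 + 16*a + 4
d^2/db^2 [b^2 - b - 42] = 2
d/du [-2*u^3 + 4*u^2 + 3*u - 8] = -6*u^2 + 8*u + 3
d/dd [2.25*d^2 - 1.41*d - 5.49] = 4.5*d - 1.41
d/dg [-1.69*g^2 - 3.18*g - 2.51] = -3.38*g - 3.18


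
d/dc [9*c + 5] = 9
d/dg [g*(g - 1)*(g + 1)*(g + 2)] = 4*g^3 + 6*g^2 - 2*g - 2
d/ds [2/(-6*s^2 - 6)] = 2*s/(3*(s^2 + 1)^2)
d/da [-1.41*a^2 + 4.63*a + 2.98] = 4.63 - 2.82*a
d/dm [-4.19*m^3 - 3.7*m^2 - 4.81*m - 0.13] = -12.57*m^2 - 7.4*m - 4.81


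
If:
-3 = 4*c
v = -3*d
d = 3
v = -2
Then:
No Solution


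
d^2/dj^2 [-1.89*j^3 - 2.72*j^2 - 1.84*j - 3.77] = -11.34*j - 5.44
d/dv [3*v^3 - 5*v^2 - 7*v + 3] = 9*v^2 - 10*v - 7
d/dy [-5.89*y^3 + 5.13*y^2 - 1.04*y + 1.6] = -17.67*y^2 + 10.26*y - 1.04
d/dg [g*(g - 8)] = 2*g - 8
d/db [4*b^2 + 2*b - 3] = 8*b + 2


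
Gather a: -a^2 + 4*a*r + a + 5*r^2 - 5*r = -a^2 + a*(4*r + 1) + 5*r^2 - 5*r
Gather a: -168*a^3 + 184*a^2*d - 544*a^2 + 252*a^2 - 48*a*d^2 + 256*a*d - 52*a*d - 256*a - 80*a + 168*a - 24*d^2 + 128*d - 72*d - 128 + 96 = -168*a^3 + a^2*(184*d - 292) + a*(-48*d^2 + 204*d - 168) - 24*d^2 + 56*d - 32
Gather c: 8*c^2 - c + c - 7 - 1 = 8*c^2 - 8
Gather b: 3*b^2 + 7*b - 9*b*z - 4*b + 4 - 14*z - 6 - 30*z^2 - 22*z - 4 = 3*b^2 + b*(3 - 9*z) - 30*z^2 - 36*z - 6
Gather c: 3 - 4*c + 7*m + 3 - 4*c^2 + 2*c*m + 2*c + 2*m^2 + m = -4*c^2 + c*(2*m - 2) + 2*m^2 + 8*m + 6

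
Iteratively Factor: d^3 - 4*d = (d + 2)*(d^2 - 2*d) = d*(d + 2)*(d - 2)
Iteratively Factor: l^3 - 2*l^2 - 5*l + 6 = (l - 1)*(l^2 - l - 6) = (l - 3)*(l - 1)*(l + 2)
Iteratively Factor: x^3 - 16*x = (x)*(x^2 - 16) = x*(x + 4)*(x - 4)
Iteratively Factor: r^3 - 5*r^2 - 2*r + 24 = (r - 4)*(r^2 - r - 6) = (r - 4)*(r + 2)*(r - 3)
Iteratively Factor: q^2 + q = (q)*(q + 1)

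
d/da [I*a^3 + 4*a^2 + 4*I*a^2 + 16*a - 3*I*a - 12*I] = 3*I*a^2 + 8*a*(1 + I) + 16 - 3*I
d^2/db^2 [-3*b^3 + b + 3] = -18*b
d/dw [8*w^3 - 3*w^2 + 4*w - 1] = 24*w^2 - 6*w + 4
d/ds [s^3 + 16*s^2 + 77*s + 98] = 3*s^2 + 32*s + 77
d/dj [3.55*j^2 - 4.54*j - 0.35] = 7.1*j - 4.54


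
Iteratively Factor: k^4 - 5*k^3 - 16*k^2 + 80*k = (k - 4)*(k^3 - k^2 - 20*k) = k*(k - 4)*(k^2 - k - 20) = k*(k - 5)*(k - 4)*(k + 4)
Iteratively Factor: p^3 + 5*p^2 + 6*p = (p + 2)*(p^2 + 3*p) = (p + 2)*(p + 3)*(p)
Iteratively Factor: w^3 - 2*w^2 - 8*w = (w - 4)*(w^2 + 2*w) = (w - 4)*(w + 2)*(w)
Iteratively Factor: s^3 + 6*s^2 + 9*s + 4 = (s + 1)*(s^2 + 5*s + 4) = (s + 1)^2*(s + 4)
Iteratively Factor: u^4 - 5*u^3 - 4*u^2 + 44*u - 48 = (u - 2)*(u^3 - 3*u^2 - 10*u + 24) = (u - 2)^2*(u^2 - u - 12) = (u - 4)*(u - 2)^2*(u + 3)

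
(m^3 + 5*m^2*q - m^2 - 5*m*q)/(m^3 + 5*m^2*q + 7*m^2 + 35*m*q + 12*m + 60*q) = m*(m - 1)/(m^2 + 7*m + 12)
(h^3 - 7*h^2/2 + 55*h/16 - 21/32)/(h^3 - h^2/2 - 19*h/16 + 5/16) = (8*h^2 - 26*h + 21)/(2*(4*h^2 - h - 5))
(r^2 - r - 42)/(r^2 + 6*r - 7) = (r^2 - r - 42)/(r^2 + 6*r - 7)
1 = 1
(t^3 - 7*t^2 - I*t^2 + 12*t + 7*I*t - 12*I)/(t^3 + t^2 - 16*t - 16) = (t^2 - t*(3 + I) + 3*I)/(t^2 + 5*t + 4)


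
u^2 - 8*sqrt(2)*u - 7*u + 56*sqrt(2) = (u - 7)*(u - 8*sqrt(2))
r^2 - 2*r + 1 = (r - 1)^2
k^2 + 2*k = k*(k + 2)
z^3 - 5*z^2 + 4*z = z*(z - 4)*(z - 1)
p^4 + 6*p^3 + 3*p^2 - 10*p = p*(p - 1)*(p + 2)*(p + 5)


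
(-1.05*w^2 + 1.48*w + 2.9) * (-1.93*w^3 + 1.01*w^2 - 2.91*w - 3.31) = 2.0265*w^5 - 3.9169*w^4 - 1.0467*w^3 + 2.0977*w^2 - 13.3378*w - 9.599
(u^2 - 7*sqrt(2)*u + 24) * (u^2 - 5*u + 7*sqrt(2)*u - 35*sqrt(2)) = u^4 - 5*u^3 - 74*u^2 + 168*sqrt(2)*u + 370*u - 840*sqrt(2)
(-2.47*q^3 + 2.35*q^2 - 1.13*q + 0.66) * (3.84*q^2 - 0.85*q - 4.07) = -9.4848*q^5 + 11.1235*q^4 + 3.7162*q^3 - 6.0696*q^2 + 4.0381*q - 2.6862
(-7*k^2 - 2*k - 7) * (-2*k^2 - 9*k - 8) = 14*k^4 + 67*k^3 + 88*k^2 + 79*k + 56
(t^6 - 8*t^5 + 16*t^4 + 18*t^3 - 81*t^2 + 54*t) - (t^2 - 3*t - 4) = t^6 - 8*t^5 + 16*t^4 + 18*t^3 - 82*t^2 + 57*t + 4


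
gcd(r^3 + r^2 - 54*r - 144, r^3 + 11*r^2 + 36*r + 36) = r^2 + 9*r + 18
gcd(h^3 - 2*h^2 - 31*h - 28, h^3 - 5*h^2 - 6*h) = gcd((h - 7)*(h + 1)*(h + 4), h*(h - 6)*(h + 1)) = h + 1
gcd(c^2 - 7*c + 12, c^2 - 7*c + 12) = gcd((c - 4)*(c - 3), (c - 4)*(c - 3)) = c^2 - 7*c + 12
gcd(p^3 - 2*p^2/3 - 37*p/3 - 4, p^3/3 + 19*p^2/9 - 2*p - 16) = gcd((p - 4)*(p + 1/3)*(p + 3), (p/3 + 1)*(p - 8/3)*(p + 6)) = p + 3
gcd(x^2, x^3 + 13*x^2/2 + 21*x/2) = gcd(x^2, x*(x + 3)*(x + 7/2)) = x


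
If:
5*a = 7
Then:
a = 7/5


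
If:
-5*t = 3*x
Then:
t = -3*x/5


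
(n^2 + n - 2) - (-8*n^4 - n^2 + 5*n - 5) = 8*n^4 + 2*n^2 - 4*n + 3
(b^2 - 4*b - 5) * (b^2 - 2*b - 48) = b^4 - 6*b^3 - 45*b^2 + 202*b + 240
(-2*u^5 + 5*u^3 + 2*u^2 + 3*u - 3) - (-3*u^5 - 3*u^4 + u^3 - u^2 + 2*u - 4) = u^5 + 3*u^4 + 4*u^3 + 3*u^2 + u + 1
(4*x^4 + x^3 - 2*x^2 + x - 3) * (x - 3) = 4*x^5 - 11*x^4 - 5*x^3 + 7*x^2 - 6*x + 9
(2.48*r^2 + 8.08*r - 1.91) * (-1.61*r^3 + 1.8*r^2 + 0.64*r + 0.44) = -3.9928*r^5 - 8.5448*r^4 + 19.2063*r^3 + 2.8244*r^2 + 2.3328*r - 0.8404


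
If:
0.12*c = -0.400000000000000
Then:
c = -3.33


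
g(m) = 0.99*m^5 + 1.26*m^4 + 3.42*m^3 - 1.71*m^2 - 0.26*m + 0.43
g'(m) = 4.95*m^4 + 5.04*m^3 + 10.26*m^2 - 3.42*m - 0.26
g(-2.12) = -56.23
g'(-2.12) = 105.07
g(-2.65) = -141.78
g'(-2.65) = 231.17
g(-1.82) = -31.32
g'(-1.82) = 63.88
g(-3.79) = -723.52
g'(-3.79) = 907.02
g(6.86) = 18852.93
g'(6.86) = 13048.47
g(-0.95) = -3.54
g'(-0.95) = 11.96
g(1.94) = 63.51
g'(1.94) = 138.63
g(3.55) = 889.26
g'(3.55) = 1128.56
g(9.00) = 69078.13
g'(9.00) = 36951.13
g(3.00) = 419.23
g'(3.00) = 618.85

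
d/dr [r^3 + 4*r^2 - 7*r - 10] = 3*r^2 + 8*r - 7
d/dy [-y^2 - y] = -2*y - 1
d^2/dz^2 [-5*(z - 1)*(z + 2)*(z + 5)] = -30*z - 60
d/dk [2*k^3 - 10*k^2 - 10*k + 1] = 6*k^2 - 20*k - 10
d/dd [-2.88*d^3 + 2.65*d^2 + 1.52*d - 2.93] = -8.64*d^2 + 5.3*d + 1.52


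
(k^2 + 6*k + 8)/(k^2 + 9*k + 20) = (k + 2)/(k + 5)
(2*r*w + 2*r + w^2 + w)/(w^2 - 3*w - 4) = (2*r + w)/(w - 4)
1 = 1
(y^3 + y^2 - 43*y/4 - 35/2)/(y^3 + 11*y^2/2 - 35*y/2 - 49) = (y + 5/2)/(y + 7)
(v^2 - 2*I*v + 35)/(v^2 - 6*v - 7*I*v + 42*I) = (v + 5*I)/(v - 6)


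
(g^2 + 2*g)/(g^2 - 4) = g/(g - 2)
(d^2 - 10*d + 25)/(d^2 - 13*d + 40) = (d - 5)/(d - 8)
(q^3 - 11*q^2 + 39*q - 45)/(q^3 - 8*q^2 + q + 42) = (q^2 - 8*q + 15)/(q^2 - 5*q - 14)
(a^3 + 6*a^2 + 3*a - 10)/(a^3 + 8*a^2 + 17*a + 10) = (a - 1)/(a + 1)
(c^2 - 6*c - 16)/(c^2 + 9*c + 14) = (c - 8)/(c + 7)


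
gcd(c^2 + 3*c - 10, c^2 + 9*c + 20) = c + 5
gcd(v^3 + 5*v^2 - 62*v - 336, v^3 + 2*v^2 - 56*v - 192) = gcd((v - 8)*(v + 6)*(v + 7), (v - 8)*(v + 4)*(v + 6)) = v^2 - 2*v - 48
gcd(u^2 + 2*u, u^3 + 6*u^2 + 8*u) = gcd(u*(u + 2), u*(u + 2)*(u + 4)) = u^2 + 2*u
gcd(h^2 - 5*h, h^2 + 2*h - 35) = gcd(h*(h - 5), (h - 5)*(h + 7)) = h - 5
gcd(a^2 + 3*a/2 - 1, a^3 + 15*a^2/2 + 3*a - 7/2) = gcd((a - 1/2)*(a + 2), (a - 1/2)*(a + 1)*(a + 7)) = a - 1/2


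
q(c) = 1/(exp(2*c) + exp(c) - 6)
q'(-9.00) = 0.00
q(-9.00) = -0.17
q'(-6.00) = 0.00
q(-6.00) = -0.17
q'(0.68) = -578.52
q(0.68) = -7.70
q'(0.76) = -22.35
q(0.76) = 1.41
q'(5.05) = -0.00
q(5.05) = 0.00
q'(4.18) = -0.00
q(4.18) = 0.00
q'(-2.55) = -0.00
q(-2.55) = -0.17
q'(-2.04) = -0.00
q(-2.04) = -0.17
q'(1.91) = -0.05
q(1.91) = 0.02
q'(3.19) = -0.00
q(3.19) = 0.00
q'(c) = (-2*exp(2*c) - exp(c))/(exp(2*c) + exp(c) - 6)^2 = (-2*exp(c) - 1)*exp(c)/(exp(2*c) + exp(c) - 6)^2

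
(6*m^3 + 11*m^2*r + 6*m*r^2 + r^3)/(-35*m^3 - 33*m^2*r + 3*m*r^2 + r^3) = (6*m^2 + 5*m*r + r^2)/(-35*m^2 + 2*m*r + r^2)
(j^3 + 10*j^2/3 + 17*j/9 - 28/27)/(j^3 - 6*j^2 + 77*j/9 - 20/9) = (9*j^2 + 33*j + 28)/(3*(3*j^2 - 17*j + 20))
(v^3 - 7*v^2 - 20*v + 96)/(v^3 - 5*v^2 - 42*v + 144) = (v + 4)/(v + 6)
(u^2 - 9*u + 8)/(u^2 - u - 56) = (u - 1)/(u + 7)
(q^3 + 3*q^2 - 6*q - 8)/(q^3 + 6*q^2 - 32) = (q + 1)/(q + 4)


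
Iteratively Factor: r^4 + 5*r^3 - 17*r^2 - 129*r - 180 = (r + 3)*(r^3 + 2*r^2 - 23*r - 60) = (r + 3)^2*(r^2 - r - 20) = (r + 3)^2*(r + 4)*(r - 5)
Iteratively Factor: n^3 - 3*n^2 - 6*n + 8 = (n - 1)*(n^2 - 2*n - 8) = (n - 4)*(n - 1)*(n + 2)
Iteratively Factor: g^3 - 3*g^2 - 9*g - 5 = (g - 5)*(g^2 + 2*g + 1) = (g - 5)*(g + 1)*(g + 1)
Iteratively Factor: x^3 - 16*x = (x)*(x^2 - 16) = x*(x - 4)*(x + 4)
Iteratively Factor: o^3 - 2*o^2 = (o)*(o^2 - 2*o) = o*(o - 2)*(o)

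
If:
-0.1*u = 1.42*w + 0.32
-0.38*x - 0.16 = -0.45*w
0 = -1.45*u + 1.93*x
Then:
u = -0.82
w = -0.17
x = -0.62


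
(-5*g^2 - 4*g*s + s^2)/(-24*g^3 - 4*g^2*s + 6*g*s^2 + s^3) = (5*g^2 + 4*g*s - s^2)/(24*g^3 + 4*g^2*s - 6*g*s^2 - s^3)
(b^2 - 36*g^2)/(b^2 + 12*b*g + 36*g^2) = (b - 6*g)/(b + 6*g)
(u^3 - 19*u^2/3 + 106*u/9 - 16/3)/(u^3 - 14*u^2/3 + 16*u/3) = (u^2 - 11*u/3 + 2)/(u*(u - 2))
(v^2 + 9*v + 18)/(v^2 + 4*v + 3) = (v + 6)/(v + 1)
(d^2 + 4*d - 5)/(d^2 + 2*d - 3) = (d + 5)/(d + 3)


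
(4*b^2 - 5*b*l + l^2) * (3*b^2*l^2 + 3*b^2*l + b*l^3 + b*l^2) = 12*b^4*l^2 + 12*b^4*l - 11*b^3*l^3 - 11*b^3*l^2 - 2*b^2*l^4 - 2*b^2*l^3 + b*l^5 + b*l^4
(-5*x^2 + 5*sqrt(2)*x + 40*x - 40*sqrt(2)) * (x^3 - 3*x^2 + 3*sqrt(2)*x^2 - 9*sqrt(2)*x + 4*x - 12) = -5*x^5 - 10*sqrt(2)*x^4 + 55*x^4 - 110*x^3 + 110*sqrt(2)*x^3 - 220*sqrt(2)*x^2 - 110*x^2 - 220*sqrt(2)*x + 240*x + 480*sqrt(2)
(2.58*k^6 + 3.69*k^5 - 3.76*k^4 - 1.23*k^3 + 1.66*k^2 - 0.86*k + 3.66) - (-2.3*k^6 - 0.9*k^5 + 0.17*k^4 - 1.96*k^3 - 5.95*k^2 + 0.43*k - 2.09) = 4.88*k^6 + 4.59*k^5 - 3.93*k^4 + 0.73*k^3 + 7.61*k^2 - 1.29*k + 5.75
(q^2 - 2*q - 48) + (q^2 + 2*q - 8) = 2*q^2 - 56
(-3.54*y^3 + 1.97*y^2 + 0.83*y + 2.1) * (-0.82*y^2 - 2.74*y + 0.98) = 2.9028*y^5 + 8.0842*y^4 - 9.5476*y^3 - 2.0656*y^2 - 4.9406*y + 2.058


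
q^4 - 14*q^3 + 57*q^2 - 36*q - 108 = (q - 6)^2*(q - 3)*(q + 1)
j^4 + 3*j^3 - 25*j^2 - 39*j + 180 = (j - 3)^2*(j + 4)*(j + 5)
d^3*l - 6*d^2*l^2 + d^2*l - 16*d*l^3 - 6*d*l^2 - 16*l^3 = (d - 8*l)*(d + 2*l)*(d*l + l)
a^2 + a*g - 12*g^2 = (a - 3*g)*(a + 4*g)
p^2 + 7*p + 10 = (p + 2)*(p + 5)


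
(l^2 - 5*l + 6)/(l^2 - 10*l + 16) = (l - 3)/(l - 8)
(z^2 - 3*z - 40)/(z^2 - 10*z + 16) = (z + 5)/(z - 2)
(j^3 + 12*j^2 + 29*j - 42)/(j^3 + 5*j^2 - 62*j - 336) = (j - 1)/(j - 8)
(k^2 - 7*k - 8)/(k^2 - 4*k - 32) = (k + 1)/(k + 4)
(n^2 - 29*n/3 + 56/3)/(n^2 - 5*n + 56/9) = 3*(n - 7)/(3*n - 7)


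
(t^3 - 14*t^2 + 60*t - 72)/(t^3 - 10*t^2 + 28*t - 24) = (t - 6)/(t - 2)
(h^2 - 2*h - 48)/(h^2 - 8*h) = (h + 6)/h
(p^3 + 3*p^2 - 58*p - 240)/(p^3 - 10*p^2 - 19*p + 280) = (p + 6)/(p - 7)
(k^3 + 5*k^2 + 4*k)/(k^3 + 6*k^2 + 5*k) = (k + 4)/(k + 5)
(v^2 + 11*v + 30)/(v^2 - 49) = (v^2 + 11*v + 30)/(v^2 - 49)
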